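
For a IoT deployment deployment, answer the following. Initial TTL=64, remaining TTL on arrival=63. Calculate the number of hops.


Given: initial TTL = 64, received TTL = 63
Hops = initial TTL - received TTL
Hops = 64 - 63 = 1

1


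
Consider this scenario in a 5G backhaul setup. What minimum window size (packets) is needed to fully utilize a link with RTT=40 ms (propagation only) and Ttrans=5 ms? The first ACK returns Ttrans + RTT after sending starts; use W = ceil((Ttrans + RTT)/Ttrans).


Given: Ttrans = 5 ms, RTT = 40 ms (= 2 * Tprop, Tprop = 20 ms)
Time until first ACK returns = Ttrans + RTT = 5 + 40 = 45 ms
Need W * Ttrans >= Ttrans + RTT  ->  W >= (Ttrans + RTT) / Ttrans
(Ttrans + RTT) / Ttrans = 45 / 5 = 9
W_min = ceil(9) = 9

9


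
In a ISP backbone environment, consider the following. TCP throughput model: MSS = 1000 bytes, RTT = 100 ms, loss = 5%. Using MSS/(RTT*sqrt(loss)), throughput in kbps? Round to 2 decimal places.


Given: MSS = 1000 bytes, RTT = 100 ms, loss = 5%
RTT in seconds = 100 / 1000 = 0.1
Loss rate = 5% = 0.05
sqrt(loss) = sqrt(0.05) = 0.223606797750
Throughput (bytes/s) = 1000 / (0.1 * 0.223606797750) = 44721.3595
Throughput (kbps) = 44721.3595 * 8 / 1000 = 357.770876 -> 357.77 kbps (2 dp)

357.77


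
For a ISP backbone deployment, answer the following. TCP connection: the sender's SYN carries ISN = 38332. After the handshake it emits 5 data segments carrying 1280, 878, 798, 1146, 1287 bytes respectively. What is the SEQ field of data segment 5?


The SYN occupies sequence number ISN = 38332, so the first data byte is ISN + 1 = 38333.
SEQ of data segment i = (ISN + 1) + sum of payload sizes of segments 1..i-1.
Segment 1: SEQ = 38333, payload = 1280 bytes
Segment 2: SEQ = 39613, payload = 878 bytes
Segment 3: SEQ = 40491, payload = 798 bytes
Segment 4: SEQ = 41289, payload = 1146 bytes
Segment 5: SEQ = 42435, payload = 1287 bytes
SEQ of segment 5 = 38333 + 1280 + 878 + 798 + 1146 = 42435

42435


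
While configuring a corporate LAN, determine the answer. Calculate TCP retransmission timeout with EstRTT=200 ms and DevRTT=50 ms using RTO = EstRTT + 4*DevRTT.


Given: EstRTT = 200 ms, DevRTT = 50 ms
Timeout = EstRTT + 4 * DevRTT
4 * DevRTT = 4 * 50 = 200
Timeout = 200 + 200 = 400 ms

400


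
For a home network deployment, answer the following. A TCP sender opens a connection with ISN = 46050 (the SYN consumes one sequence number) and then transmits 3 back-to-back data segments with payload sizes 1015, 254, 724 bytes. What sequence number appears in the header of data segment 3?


The SYN occupies sequence number ISN = 46050, so the first data byte is ISN + 1 = 46051.
SEQ of data segment i = (ISN + 1) + sum of payload sizes of segments 1..i-1.
Segment 1: SEQ = 46051, payload = 1015 bytes
Segment 2: SEQ = 47066, payload = 254 bytes
Segment 3: SEQ = 47320, payload = 724 bytes
SEQ of segment 3 = 46051 + 1015 + 254 = 47320

47320


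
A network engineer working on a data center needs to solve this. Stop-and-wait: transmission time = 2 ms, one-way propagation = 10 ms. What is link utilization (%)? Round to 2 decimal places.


Given: Ttrans = 2 ms, Tprop = 10 ms
RTT = 2 * Tprop = 2 * 10 = 20 ms
U = Ttrans / (Ttrans + RTT)
U = 2 / (2 + 20)
U = 2 / 22 = 0.090909
U% = 9.09%

9.09


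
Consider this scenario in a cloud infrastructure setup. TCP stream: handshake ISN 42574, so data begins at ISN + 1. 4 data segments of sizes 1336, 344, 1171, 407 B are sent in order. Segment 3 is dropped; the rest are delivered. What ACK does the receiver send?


SYN uses sequence number 42574; first data byte = ISN + 1 = 42575.
Segment 1: SEQ = 42575, len = 1336 B, covers [42575, 43910]
Segment 2: SEQ = 43911, len = 344 B, covers [43911, 44254]
Segment 3: SEQ = 44255, len = 1171 B, covers [44255, 45425] [LOST]
Segment 4: SEQ = 45426, len = 407 B, covers [45426, 45832]
In-order data received: bytes [42575, 44254] (segments 1..2).
Segment 3 missing -> gap begins at byte 44255; later segments buffered out of order.
Cumulative ACK = next expected in-order byte = 42575 + 1336 + 344 = 44255

44255


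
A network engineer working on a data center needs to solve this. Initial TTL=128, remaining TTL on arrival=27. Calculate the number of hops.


Given: initial TTL = 128, received TTL = 27
Hops = initial TTL - received TTL
Hops = 128 - 27 = 101

101


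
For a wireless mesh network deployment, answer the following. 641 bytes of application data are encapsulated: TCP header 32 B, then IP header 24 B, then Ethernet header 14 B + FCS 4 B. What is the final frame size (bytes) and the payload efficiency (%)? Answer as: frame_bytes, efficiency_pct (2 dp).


TCP segment = 641 + 32 = 673 B
IP packet = 673 + 24 = 697 B
Ethernet frame = 697 + 14 + 4 = 715 B
Efficiency = app / frame = 641 / 715 = 0.896503 = 89.6503% -> 89.65% (2 dp)

715, 89.65


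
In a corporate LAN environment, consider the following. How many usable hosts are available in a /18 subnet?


Given: subnet mask /18
Host bits = 32 - 18 = 14
Total addresses = 2^14 = 16384
Usable hosts = 16384 - 2 (network + broadcast) = 16382

16382


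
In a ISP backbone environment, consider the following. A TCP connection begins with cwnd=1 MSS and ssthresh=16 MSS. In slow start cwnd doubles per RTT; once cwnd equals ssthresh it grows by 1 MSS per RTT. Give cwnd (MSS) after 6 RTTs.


RTT 0: cwnd = 1 MSS (initial)
RTT 1: cwnd = 2 MSS (slow start, doubled)
RTT 2: cwnd = 4 MSS (slow start, doubled)
RTT 3: cwnd = 8 MSS (slow start, doubled)
RTT 4: cwnd = 16 MSS (slow start, doubled)
RTT 5: cwnd = 17 MSS (congestion avoidance, +1)
RTT 6: cwnd = 18 MSS (congestion avoidance, +1)

18


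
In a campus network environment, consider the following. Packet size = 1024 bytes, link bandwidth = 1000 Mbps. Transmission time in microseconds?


Given: packet = 1024 bytes, bandwidth = 1000 Mbps
Packet in bits = 1024 * 8 = 8192 bits
Bandwidth = 1000 * 10^6 = 1000000000 bps
Time = 8192 / 1000000000 seconds
Time in us = 8192 * 10^6 / 1000000000 = 8.192

8.192


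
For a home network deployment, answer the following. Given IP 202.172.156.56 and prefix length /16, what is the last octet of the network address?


Given: IP = 202.172.156.56, prefix = /16
Subnet mask = 255.255.0.0
Last octet of IP: 56
Last octet of mask: 0
Network last octet = 56 AND 0 = 0

0


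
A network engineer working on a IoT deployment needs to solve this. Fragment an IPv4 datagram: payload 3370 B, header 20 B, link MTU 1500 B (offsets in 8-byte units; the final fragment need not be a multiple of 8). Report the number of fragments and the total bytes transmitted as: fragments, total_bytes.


Max data per non-final fragment = floor((MTU - header)/8)*8 = floor((1500 - 20)/8)*8 = floor(1480/8)*8 = 1480 B
Final fragment needs no 8-byte alignment: it can carry up to MTU - header = 1480 B
Non-final fragments needed = ceil((payload - 1480) / 1480) = ceil(1890/1480) = ceil(1.2770) = 2
Number of fragments = 2 + 1 = 3
Fragment sizes (data): 2 * 1480 B + 410 B (last, 410 <= 1480 OK)
Total bytes sent = payload + n_frags * header = 3370 + 3*20 = 3370 + 60 = 3430 B

3, 3430


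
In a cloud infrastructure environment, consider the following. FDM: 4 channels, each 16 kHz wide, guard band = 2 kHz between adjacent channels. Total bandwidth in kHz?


Given: 4 channels, 16 kHz each, guard = 2 kHz
Channel bandwidth = 4 * 16 = 64 kHz
Guard bands = 3 gaps * 2 kHz = 6 kHz
Total = 64 + 6 = 70 kHz

70


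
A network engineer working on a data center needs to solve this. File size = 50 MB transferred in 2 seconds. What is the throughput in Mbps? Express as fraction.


Given: file = 50 MB, time = 2 s
File in Mb = 50 * 8 = 400 Mb
Throughput = 400 / 2 Mbps
Throughput = 200 Mbps

200


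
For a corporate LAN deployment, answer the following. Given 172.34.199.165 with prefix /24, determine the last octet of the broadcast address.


Given: IP = 172.34.199.165, prefix = /24
Host bits = 32 - 24 = 8
Network last octet = 165 AND mask = 0
Host part size = 2^8 - 1 = 255
Broadcast last octet = 0 OR 255 = 255

255


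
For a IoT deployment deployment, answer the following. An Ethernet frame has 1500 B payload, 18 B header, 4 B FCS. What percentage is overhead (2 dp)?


Given: payload = 1500 B, header = 18 B, trailer = 4 B
Overhead bytes = header + trailer = 18 + 4 = 22
Total frame = payload + overhead = 1500 + 22 = 1522
Overhead % = 22 / 1522 * 100 = 1.4455% -> 1.45% (2 dp)

1.45


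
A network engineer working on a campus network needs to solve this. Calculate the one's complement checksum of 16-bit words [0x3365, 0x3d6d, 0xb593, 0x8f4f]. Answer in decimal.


Given words: [0x3365, 0x3d6d, 0xb593, 0x8f4f]
Step 1: Sum all words
Raw sum = 13157 + 15725 + 46483 + 36687 = 112052
Step 2: Fold carry: (46516 + 1) = 46517
One's complement = ~46517 & 0xFFFF = 19018

19018


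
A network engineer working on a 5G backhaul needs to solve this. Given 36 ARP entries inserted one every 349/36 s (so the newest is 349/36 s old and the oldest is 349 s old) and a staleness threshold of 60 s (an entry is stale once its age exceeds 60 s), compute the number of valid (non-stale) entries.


Ages are k * 349/36 s for k = 1..36 (spacing = 9.6944 s).
Entry k is valid iff k * 349/36 <= 60 iff k <= 36 * 60 / 349 = 6.1891
n_valid = floor(6.1891) = 6
(n_stale = 36 - 6 = 30)

6


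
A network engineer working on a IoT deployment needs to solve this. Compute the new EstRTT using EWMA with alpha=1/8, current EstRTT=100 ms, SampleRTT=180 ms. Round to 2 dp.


Given: EstRTT = 100 ms, SampleRTT = 180 ms, alpha = 1/8
New EstRTT = (1 - alpha) * EstRTT + alpha * SampleRTT
(7/8) * 100 = 87.5
(1/8) * 180 = 22.5
New EstRTT = 87.5 + 22.5 = 110 ms -> 110.00 ms (2 dp)

110.00


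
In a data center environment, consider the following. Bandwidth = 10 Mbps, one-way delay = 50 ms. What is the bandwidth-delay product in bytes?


Given: bandwidth = 10 Mbps, delay = 50 ms
BDP in bits = 10 * 10^6 * 50 / 1000
BDP in bits = 500000
BDP in bytes = 500000 / 8 = 62500

62500


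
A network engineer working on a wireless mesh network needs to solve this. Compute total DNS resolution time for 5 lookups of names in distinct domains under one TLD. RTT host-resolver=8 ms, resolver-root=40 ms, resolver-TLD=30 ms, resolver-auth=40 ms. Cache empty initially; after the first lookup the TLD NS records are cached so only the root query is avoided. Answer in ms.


Lookup 1 (cold cache): local + root + TLD + auth = 8 + 40 + 30 + 40 = 118 ms
Lookups 2..5 (TLD NS cached -> skip root; new domain -> still ask TLD and auth): local + TLD + auth = 8 + 30 + 40 = 78 ms each
Remaining 4 lookups: 4 * 78 = 312 ms
Total = 118 + 312 = 430 ms

430


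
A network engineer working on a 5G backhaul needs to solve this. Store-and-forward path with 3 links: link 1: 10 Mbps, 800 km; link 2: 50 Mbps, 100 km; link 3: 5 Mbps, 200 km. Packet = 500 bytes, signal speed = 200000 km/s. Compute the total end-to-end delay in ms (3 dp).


Packet = 500 bytes = 4000 bits. Store-and-forward: sum (t_trans + t_prop) per link.
Link 1: t_trans = 4000/(10*10^6) s = 0.4000 ms; t_prop = 800/200000 s = 4.0000 ms; subtotal = 4.4000 ms
Link 2: t_trans = 4000/(50*10^6) s = 0.0800 ms; t_prop = 100/200000 s = 0.5000 ms; subtotal = 0.5800 ms
Link 3: t_trans = 4000/(5*10^6) s = 0.8000 ms; t_prop = 200/200000 s = 1.0000 ms; subtotal = 1.8000 ms
End-to-end = 4.4000 + 0.5800 + 1.8000 = 6.7800 ms -> 6.780 ms (3 dp)

6.780


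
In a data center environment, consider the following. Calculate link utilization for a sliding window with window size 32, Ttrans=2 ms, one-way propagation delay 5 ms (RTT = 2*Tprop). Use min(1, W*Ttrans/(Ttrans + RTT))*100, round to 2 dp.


Given: W = 32, Ttrans = 2 ms, RTT = 10 ms (= 2 * Tprop, Tprop = 5 ms)
Cycle time = Ttrans + RTT = 2 + 10 = 12 ms (first packet sent until its ACK returns)
W * Ttrans = 32 * 2 = 64 ms of sending per cycle
W * Ttrans / (Ttrans + RTT) = 64 / 12 = 5.333333
U = min(1, 5.333333) = 1.000000
U% = 100.00%

100.00


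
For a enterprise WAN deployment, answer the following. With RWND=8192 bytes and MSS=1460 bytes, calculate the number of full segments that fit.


Given: RWND = 8192 bytes, MSS = 1460 bytes
Full segments = floor(RWND / MSS)
Full segments = floor(8192 / 1460)
Full segments = floor(5.611) = 5

5


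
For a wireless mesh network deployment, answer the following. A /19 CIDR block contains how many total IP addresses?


Given: CIDR prefix /19
Host bits = 32 - 19 = 13
Total addresses = 2^13 = 8192

8192


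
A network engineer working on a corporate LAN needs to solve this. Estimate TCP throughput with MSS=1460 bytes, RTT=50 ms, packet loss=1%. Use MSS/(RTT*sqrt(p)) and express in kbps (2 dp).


Given: MSS = 1460 bytes, RTT = 50 ms, loss = 1%
RTT in seconds = 50 / 1000 = 0.05
Loss rate = 1% = 0.01
sqrt(loss) = sqrt(0.01) = 0.1
Throughput (bytes/s) = 1460 / (0.05 * 0.1) = 292000.0000
Throughput (kbps) = 292000.0000 * 8 / 1000 = 2336.000000 -> 2336.00 kbps (2 dp)

2336.00


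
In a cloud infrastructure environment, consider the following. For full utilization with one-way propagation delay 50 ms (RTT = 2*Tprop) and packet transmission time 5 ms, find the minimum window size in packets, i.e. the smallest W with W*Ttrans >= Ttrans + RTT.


Given: Ttrans = 5 ms, RTT = 100 ms (= 2 * Tprop, Tprop = 50 ms)
Time until first ACK returns = Ttrans + RTT = 5 + 100 = 105 ms
Need W * Ttrans >= Ttrans + RTT  ->  W >= (Ttrans + RTT) / Ttrans
(Ttrans + RTT) / Ttrans = 105 / 5 = 21
W_min = ceil(21) = 21

21


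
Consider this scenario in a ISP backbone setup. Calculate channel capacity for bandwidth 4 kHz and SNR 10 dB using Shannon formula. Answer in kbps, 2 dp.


Given: B = 4 kHz, SNR = 10 dB
SNR linear = 10^(10/10) = 10
1 + SNR = 11
log2(11) = 3.4594316186
C = 4 * 1000 * 3.4594316186 = 13837.7265 bps
C = 13.837726 kbps -> 13.84 kbps (2 dp)

13.84


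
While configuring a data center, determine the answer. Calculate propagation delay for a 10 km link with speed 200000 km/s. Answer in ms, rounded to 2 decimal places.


Given: distance = 10 km, speed = 200000 km/s
Delay = distance / speed = 10 / 200000 seconds
Delay in ms = 10 * 1000 / 200000
Delay = 0.0500 ms
Rounded to 2 dp = 0.05 ms

0.05


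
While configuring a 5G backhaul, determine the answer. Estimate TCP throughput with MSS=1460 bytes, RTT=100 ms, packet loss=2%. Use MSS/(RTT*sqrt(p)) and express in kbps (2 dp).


Given: MSS = 1460 bytes, RTT = 100 ms, loss = 2%
RTT in seconds = 100 / 1000 = 0.1
Loss rate = 2% = 0.02
sqrt(loss) = sqrt(0.02) = 0.141421356237
Throughput (bytes/s) = 1460 / (0.1 * 0.141421356237) = 103237.5901
Throughput (kbps) = 103237.5901 * 8 / 1000 = 825.900720 -> 825.90 kbps (2 dp)

825.90


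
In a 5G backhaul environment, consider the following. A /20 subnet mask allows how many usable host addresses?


Given: subnet mask /20
Host bits = 32 - 20 = 12
Total addresses = 2^12 = 4096
Usable hosts = 4096 - 2 (network + broadcast) = 4094

4094


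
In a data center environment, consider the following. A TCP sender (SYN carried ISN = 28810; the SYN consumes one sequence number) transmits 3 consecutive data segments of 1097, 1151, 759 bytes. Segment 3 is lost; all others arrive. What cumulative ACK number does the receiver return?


SYN uses sequence number 28810; first data byte = ISN + 1 = 28811.
Segment 1: SEQ = 28811, len = 1097 B, covers [28811, 29907]
Segment 2: SEQ = 29908, len = 1151 B, covers [29908, 31058]
Segment 3: SEQ = 31059, len = 759 B, covers [31059, 31817] [LOST]
In-order data received: bytes [28811, 31058] (segments 1..2).
Segment 3 missing -> gap begins at byte 31059.
Cumulative ACK = next expected in-order byte = 28811 + 1097 + 1151 = 31059

31059


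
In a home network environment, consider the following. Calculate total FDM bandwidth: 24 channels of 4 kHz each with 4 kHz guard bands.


Given: 24 channels, 4 kHz each, guard = 4 kHz
Channel bandwidth = 24 * 4 = 96 kHz
Guard bands = 23 gaps * 4 kHz = 92 kHz
Total = 96 + 92 = 188 kHz

188


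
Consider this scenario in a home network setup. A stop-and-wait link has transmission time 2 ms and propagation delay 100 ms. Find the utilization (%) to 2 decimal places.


Given: Ttrans = 2 ms, Tprop = 100 ms
RTT = 2 * Tprop = 2 * 100 = 200 ms
U = Ttrans / (Ttrans + RTT)
U = 2 / (2 + 200)
U = 2 / 202 = 0.009901
U% = 0.99%

0.99


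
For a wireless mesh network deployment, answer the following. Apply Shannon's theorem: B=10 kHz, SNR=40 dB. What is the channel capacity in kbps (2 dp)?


Given: B = 10 kHz, SNR = 40 dB
SNR linear = 10^(40/10) = 10000
1 + SNR = 10001
log2(10001) = 13.2878566418
C = 10 * 1000 * 13.2878566418 = 132878.5664 bps
C = 132.878566 kbps -> 132.88 kbps (2 dp)

132.88


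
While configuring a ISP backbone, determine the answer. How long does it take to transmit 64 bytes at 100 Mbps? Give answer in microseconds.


Given: packet = 64 bytes, bandwidth = 100 Mbps
Packet in bits = 64 * 8 = 512 bits
Bandwidth = 100 * 10^6 = 100000000 bps
Time = 512 / 100000000 seconds
Time in us = 512 * 10^6 / 100000000 = 5.12

5.12


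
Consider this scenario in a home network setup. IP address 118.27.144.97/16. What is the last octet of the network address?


Given: IP = 118.27.144.97, prefix = /16
Subnet mask = 255.255.0.0
Last octet of IP: 97
Last octet of mask: 0
Network last octet = 97 AND 0 = 0

0


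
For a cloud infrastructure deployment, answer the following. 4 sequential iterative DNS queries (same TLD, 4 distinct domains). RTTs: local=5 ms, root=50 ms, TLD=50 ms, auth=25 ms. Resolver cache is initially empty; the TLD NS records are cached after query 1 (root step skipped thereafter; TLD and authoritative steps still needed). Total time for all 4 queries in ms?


Lookup 1 (cold cache): local + root + TLD + auth = 5 + 50 + 50 + 25 = 130 ms
Lookups 2..4 (TLD NS cached -> skip root; new domain -> still ask TLD and auth): local + TLD + auth = 5 + 50 + 25 = 80 ms each
Remaining 3 lookups: 3 * 80 = 240 ms
Total = 130 + 240 = 370 ms

370


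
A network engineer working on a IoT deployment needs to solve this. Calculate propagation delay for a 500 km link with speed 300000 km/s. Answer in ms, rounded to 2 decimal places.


Given: distance = 500 km, speed = 300000 km/s
Delay = distance / speed = 500 / 300000 seconds
Delay in ms = 500 * 1000 / 300000
Delay = 1.6667 ms
Rounded to 2 dp = 1.67 ms

1.67


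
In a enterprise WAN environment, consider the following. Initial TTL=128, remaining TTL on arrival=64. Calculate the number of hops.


Given: initial TTL = 128, received TTL = 64
Hops = initial TTL - received TTL
Hops = 128 - 64 = 64

64


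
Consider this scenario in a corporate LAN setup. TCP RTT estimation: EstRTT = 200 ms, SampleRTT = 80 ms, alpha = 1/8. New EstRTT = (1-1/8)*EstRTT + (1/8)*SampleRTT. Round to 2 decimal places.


Given: EstRTT = 200 ms, SampleRTT = 80 ms, alpha = 1/8
New EstRTT = (1 - alpha) * EstRTT + alpha * SampleRTT
(7/8) * 200 = 175
(1/8) * 80 = 10
New EstRTT = 175 + 10 = 185 ms -> 185.00 ms (2 dp)

185.00


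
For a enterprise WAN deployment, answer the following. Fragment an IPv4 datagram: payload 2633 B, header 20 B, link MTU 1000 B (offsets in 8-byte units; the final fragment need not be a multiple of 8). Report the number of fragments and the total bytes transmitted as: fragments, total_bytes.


Max data per non-final fragment = floor((MTU - header)/8)*8 = floor((1000 - 20)/8)*8 = floor(980/8)*8 = 976 B
Final fragment needs no 8-byte alignment: it can carry up to MTU - header = 980 B
Non-final fragments needed = ceil((payload - 980) / 976) = ceil(1653/976) = ceil(1.6936) = 2
Number of fragments = 2 + 1 = 3
Fragment sizes (data): 2 * 976 B + 681 B (last, 681 <= 980 OK)
Total bytes sent = payload + n_frags * header = 2633 + 3*20 = 2633 + 60 = 2693 B

3, 2693


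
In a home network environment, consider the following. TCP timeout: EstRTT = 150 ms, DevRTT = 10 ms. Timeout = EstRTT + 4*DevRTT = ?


Given: EstRTT = 150 ms, DevRTT = 10 ms
Timeout = EstRTT + 4 * DevRTT
4 * DevRTT = 4 * 10 = 40
Timeout = 150 + 40 = 190 ms

190


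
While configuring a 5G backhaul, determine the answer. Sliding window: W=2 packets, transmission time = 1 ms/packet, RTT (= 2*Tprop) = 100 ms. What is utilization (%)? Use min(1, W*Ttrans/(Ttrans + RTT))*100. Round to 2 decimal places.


Given: W = 2, Ttrans = 1 ms, RTT = 100 ms (= 2 * Tprop, Tprop = 50 ms)
Cycle time = Ttrans + RTT = 1 + 100 = 101 ms (first packet sent until its ACK returns)
W * Ttrans = 2 * 1 = 2 ms of sending per cycle
W * Ttrans / (Ttrans + RTT) = 2 / 101 = 0.019802
U = min(1, 0.019802) = 0.019802
U% = 1.98%

1.98


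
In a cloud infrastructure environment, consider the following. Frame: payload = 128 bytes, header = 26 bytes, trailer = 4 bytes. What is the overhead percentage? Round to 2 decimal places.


Given: payload = 128 B, header = 26 B, trailer = 4 B
Overhead bytes = header + trailer = 26 + 4 = 30
Total frame = payload + overhead = 128 + 30 = 158
Overhead % = 30 / 158 * 100 = 18.9873% -> 18.99% (2 dp)

18.99


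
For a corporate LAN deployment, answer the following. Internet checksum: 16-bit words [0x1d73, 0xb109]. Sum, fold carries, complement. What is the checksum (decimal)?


Given words: [0x1d73, 0xb109]
Step 1: Sum all words
Raw sum = 7539 + 45321 = 52860
One's complement = ~52860 & 0xFFFF = 12675

12675


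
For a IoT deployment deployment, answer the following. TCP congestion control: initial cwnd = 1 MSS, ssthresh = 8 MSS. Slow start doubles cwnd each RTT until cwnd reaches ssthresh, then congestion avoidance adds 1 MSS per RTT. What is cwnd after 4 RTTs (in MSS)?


RTT 0: cwnd = 1 MSS (initial)
RTT 1: cwnd = 2 MSS (slow start, doubled)
RTT 2: cwnd = 4 MSS (slow start, doubled)
RTT 3: cwnd = 8 MSS (slow start, doubled)
RTT 4: cwnd = 9 MSS (congestion avoidance, +1)

9


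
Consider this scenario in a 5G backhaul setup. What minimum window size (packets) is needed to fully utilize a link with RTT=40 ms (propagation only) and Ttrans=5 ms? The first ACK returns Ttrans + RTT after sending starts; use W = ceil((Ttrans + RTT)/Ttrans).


Given: Ttrans = 5 ms, RTT = 40 ms (= 2 * Tprop, Tprop = 20 ms)
Time until first ACK returns = Ttrans + RTT = 5 + 40 = 45 ms
Need W * Ttrans >= Ttrans + RTT  ->  W >= (Ttrans + RTT) / Ttrans
(Ttrans + RTT) / Ttrans = 45 / 5 = 9
W_min = ceil(9) = 9

9


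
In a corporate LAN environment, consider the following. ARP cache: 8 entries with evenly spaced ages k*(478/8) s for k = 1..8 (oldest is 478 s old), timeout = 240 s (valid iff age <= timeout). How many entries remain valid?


Ages are k * 478/8 s for k = 1..8 (spacing = 59.7500 s).
Entry k is valid iff k * 478/8 <= 240 iff k <= 8 * 240 / 478 = 4.0167
n_valid = floor(4.0167) = 4
(n_stale = 8 - 4 = 4)

4


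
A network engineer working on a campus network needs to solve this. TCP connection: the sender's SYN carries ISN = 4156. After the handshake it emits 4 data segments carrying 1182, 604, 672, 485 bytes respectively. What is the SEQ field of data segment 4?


The SYN occupies sequence number ISN = 4156, so the first data byte is ISN + 1 = 4157.
SEQ of data segment i = (ISN + 1) + sum of payload sizes of segments 1..i-1.
Segment 1: SEQ = 4157, payload = 1182 bytes
Segment 2: SEQ = 5339, payload = 604 bytes
Segment 3: SEQ = 5943, payload = 672 bytes
Segment 4: SEQ = 6615, payload = 485 bytes
SEQ of segment 4 = 4157 + 1182 + 604 + 672 = 6615

6615


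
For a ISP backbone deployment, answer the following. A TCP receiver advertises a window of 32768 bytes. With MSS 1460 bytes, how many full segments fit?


Given: RWND = 32768 bytes, MSS = 1460 bytes
Full segments = floor(RWND / MSS)
Full segments = floor(32768 / 1460)
Full segments = floor(22.4438) = 22

22


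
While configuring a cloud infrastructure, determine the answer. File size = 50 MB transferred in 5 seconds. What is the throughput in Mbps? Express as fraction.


Given: file = 50 MB, time = 5 s
File in Mb = 50 * 8 = 400 Mb
Throughput = 400 / 5 Mbps
Throughput = 80 Mbps

80


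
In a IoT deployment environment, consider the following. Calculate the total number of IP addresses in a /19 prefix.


Given: CIDR prefix /19
Host bits = 32 - 19 = 13
Total addresses = 2^13 = 8192

8192


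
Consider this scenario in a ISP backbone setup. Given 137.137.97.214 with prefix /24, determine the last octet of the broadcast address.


Given: IP = 137.137.97.214, prefix = /24
Host bits = 32 - 24 = 8
Network last octet = 214 AND mask = 0
Host part size = 2^8 - 1 = 255
Broadcast last octet = 0 OR 255 = 255

255


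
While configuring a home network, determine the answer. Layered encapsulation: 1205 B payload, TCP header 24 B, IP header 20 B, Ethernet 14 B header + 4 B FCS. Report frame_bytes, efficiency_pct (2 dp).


TCP segment = 1205 + 24 = 1229 B
IP packet = 1229 + 20 = 1249 B
Ethernet frame = 1249 + 14 + 4 = 1267 B
Efficiency = app / frame = 1205 / 1267 = 0.951066 = 95.1066% -> 95.11% (2 dp)

1267, 95.11


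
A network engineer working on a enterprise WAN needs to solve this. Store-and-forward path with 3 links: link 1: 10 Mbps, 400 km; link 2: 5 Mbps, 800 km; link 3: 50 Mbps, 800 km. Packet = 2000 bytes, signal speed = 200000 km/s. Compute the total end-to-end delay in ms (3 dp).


Packet = 2000 bytes = 16000 bits. Store-and-forward: sum (t_trans + t_prop) per link.
Link 1: t_trans = 16000/(10*10^6) s = 1.6000 ms; t_prop = 400/200000 s = 2.0000 ms; subtotal = 3.6000 ms
Link 2: t_trans = 16000/(5*10^6) s = 3.2000 ms; t_prop = 800/200000 s = 4.0000 ms; subtotal = 7.2000 ms
Link 3: t_trans = 16000/(50*10^6) s = 0.3200 ms; t_prop = 800/200000 s = 4.0000 ms; subtotal = 4.3200 ms
End-to-end = 3.6000 + 7.2000 + 4.3200 = 15.1200 ms -> 15.120 ms (3 dp)

15.120


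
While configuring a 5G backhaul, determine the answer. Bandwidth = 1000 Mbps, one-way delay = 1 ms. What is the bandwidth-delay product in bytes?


Given: bandwidth = 1000 Mbps, delay = 1 ms
BDP in bits = 1000 * 10^6 * 1 / 1000
BDP in bits = 1000000
BDP in bytes = 1000000 / 8 = 125000

125000


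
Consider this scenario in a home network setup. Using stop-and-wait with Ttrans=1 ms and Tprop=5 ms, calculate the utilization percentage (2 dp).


Given: Ttrans = 1 ms, Tprop = 5 ms
RTT = 2 * Tprop = 2 * 5 = 10 ms
U = Ttrans / (Ttrans + RTT)
U = 1 / (1 + 10)
U = 1 / 11 = 0.090909
U% = 9.09%

9.09


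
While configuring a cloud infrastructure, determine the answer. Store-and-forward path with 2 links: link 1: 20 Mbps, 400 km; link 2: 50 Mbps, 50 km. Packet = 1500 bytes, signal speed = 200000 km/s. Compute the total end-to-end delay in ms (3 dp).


Packet = 1500 bytes = 12000 bits. Store-and-forward: sum (t_trans + t_prop) per link.
Link 1: t_trans = 12000/(20*10^6) s = 0.6000 ms; t_prop = 400/200000 s = 2.0000 ms; subtotal = 2.6000 ms
Link 2: t_trans = 12000/(50*10^6) s = 0.2400 ms; t_prop = 50/200000 s = 0.2500 ms; subtotal = 0.4900 ms
End-to-end = 2.6000 + 0.4900 = 3.0900 ms -> 3.090 ms (3 dp)

3.090


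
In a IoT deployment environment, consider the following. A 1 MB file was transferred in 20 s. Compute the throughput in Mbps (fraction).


Given: file = 1 MB, time = 20 s
File in Mb = 1 * 8 = 8 Mb
Throughput = 8 / 20 Mbps
Throughput = 2/5 Mbps

2/5


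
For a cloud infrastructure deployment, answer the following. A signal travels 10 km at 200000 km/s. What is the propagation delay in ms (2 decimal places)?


Given: distance = 10 km, speed = 200000 km/s
Delay = distance / speed = 10 / 200000 seconds
Delay in ms = 10 * 1000 / 200000
Delay = 0.0500 ms
Rounded to 2 dp = 0.05 ms

0.05


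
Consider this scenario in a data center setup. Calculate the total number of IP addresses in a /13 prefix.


Given: CIDR prefix /13
Host bits = 32 - 13 = 19
Total addresses = 2^19 = 524288

524288


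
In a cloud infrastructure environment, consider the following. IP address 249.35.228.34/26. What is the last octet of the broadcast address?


Given: IP = 249.35.228.34, prefix = /26
Host bits = 32 - 26 = 6
Network last octet = 34 AND mask = 0
Host part size = 2^6 - 1 = 63
Broadcast last octet = 0 OR 63 = 63

63


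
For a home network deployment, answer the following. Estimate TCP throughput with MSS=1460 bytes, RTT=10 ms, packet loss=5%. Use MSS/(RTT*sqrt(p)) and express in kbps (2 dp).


Given: MSS = 1460 bytes, RTT = 10 ms, loss = 5%
RTT in seconds = 10 / 1000 = 0.01
Loss rate = 5% = 0.05
sqrt(loss) = sqrt(0.05) = 0.223606797750
Throughput (bytes/s) = 1460 / (0.01 * 0.223606797750) = 652931.8494
Throughput (kbps) = 652931.8494 * 8 / 1000 = 5223.454795 -> 5223.45 kbps (2 dp)

5223.45


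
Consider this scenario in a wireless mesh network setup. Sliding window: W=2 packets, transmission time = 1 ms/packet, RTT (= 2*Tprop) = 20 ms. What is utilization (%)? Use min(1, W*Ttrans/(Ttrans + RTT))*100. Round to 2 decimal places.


Given: W = 2, Ttrans = 1 ms, RTT = 20 ms (= 2 * Tprop, Tprop = 10 ms)
Cycle time = Ttrans + RTT = 1 + 20 = 21 ms (first packet sent until its ACK returns)
W * Ttrans = 2 * 1 = 2 ms of sending per cycle
W * Ttrans / (Ttrans + RTT) = 2 / 21 = 0.095238
U = min(1, 0.095238) = 0.095238
U% = 9.52%

9.52


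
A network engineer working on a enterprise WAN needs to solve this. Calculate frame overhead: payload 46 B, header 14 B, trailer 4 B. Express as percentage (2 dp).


Given: payload = 46 B, header = 14 B, trailer = 4 B
Overhead bytes = header + trailer = 14 + 4 = 18
Total frame = payload + overhead = 46 + 18 = 64
Overhead % = 18 / 64 * 100 = 28.1250% -> 28.13% (2 dp)

28.13


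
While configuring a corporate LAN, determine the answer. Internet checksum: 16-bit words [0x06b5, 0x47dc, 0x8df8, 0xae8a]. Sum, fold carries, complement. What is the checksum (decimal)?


Given words: [0x06b5, 0x47dc, 0x8df8, 0xae8a]
Step 1: Sum all words
Raw sum = 1717 + 18396 + 36344 + 44682 = 101139
Step 2: Fold carry: (35603 + 1) = 35604
One's complement = ~35604 & 0xFFFF = 29931

29931


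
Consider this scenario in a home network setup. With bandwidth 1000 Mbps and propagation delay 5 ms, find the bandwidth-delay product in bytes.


Given: bandwidth = 1000 Mbps, delay = 5 ms
BDP in bits = 1000 * 10^6 * 5 / 1000
BDP in bits = 5000000
BDP in bytes = 5000000 / 8 = 625000

625000


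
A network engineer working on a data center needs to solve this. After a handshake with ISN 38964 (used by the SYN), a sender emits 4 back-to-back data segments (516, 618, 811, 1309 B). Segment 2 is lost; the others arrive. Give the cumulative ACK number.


SYN uses sequence number 38964; first data byte = ISN + 1 = 38965.
Segment 1: SEQ = 38965, len = 516 B, covers [38965, 39480]
Segment 2: SEQ = 39481, len = 618 B, covers [39481, 40098] [LOST]
Segment 3: SEQ = 40099, len = 811 B, covers [40099, 40909]
Segment 4: SEQ = 40910, len = 1309 B, covers [40910, 42218]
In-order data received: bytes [38965, 39480] (segments 1..1).
Segment 2 missing -> gap begins at byte 39481; later segments buffered out of order.
Cumulative ACK = next expected in-order byte = 38965 + 516 = 39481

39481


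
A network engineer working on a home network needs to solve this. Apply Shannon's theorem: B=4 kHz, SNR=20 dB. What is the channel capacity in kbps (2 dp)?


Given: B = 4 kHz, SNR = 20 dB
SNR linear = 10^(20/10) = 100
1 + SNR = 101
log2(101) = 6.6582114828
C = 4 * 1000 * 6.6582114828 = 26632.8459 bps
C = 26.632846 kbps -> 26.63 kbps (2 dp)

26.63


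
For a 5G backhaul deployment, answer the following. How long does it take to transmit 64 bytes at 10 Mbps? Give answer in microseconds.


Given: packet = 64 bytes, bandwidth = 10 Mbps
Packet in bits = 64 * 8 = 512 bits
Bandwidth = 10 * 10^6 = 10000000 bps
Time = 512 / 10000000 seconds
Time in us = 512 * 10^6 / 10000000 = 51.2

51.2


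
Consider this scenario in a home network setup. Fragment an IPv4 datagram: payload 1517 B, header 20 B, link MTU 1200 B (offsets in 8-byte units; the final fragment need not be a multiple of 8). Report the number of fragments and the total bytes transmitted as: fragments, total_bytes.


Max data per non-final fragment = floor((MTU - header)/8)*8 = floor((1200 - 20)/8)*8 = floor(1180/8)*8 = 1176 B
Final fragment needs no 8-byte alignment: it can carry up to MTU - header = 1180 B
Non-final fragments needed = ceil((payload - 1180) / 1176) = ceil(337/1176) = ceil(0.2866) = 1
Number of fragments = 1 + 1 = 2
Fragment sizes (data): 1 * 1176 B + 341 B (last, 341 <= 1180 OK)
Total bytes sent = payload + n_frags * header = 1517 + 2*20 = 1517 + 40 = 1557 B

2, 1557


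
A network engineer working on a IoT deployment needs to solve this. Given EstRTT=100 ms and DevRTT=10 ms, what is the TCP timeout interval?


Given: EstRTT = 100 ms, DevRTT = 10 ms
Timeout = EstRTT + 4 * DevRTT
4 * DevRTT = 4 * 10 = 40
Timeout = 100 + 40 = 140 ms

140


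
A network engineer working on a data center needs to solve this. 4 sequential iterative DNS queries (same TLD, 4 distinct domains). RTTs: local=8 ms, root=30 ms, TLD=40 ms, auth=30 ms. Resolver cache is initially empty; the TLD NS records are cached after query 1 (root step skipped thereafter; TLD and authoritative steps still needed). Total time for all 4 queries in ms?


Lookup 1 (cold cache): local + root + TLD + auth = 8 + 30 + 40 + 30 = 108 ms
Lookups 2..4 (TLD NS cached -> skip root; new domain -> still ask TLD and auth): local + TLD + auth = 8 + 40 + 30 = 78 ms each
Remaining 3 lookups: 3 * 78 = 234 ms
Total = 108 + 234 = 342 ms

342


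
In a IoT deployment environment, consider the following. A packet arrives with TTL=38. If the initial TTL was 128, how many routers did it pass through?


Given: initial TTL = 128, received TTL = 38
Hops = initial TTL - received TTL
Hops = 128 - 38 = 90

90


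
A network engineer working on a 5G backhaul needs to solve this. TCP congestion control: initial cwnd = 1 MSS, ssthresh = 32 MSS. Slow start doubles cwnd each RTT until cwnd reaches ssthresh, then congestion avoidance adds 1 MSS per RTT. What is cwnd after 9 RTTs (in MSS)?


RTT 0: cwnd = 1 MSS (initial)
RTT 1: cwnd = 2 MSS (slow start, doubled)
RTT 2: cwnd = 4 MSS (slow start, doubled)
RTT 3: cwnd = 8 MSS (slow start, doubled)
RTT 4: cwnd = 16 MSS (slow start, doubled)
RTT 5: cwnd = 32 MSS (slow start, doubled)
RTT 6: cwnd = 33 MSS (congestion avoidance, +1)
RTT 7: cwnd = 34 MSS (congestion avoidance, +1)
RTT 8: cwnd = 35 MSS (congestion avoidance, +1)
RTT 9: cwnd = 36 MSS (congestion avoidance, +1)

36


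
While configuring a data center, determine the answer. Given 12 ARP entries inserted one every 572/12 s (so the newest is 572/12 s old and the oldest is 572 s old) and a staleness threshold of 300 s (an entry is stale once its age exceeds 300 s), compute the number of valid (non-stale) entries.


Ages are k * 572/12 s for k = 1..12 (spacing = 47.6667 s).
Entry k is valid iff k * 572/12 <= 300 iff k <= 12 * 300 / 572 = 6.2937
n_valid = floor(6.2937) = 6
(n_stale = 12 - 6 = 6)

6


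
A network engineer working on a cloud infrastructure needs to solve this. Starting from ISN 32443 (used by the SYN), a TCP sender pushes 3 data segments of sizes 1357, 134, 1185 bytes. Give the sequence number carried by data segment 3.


The SYN occupies sequence number ISN = 32443, so the first data byte is ISN + 1 = 32444.
SEQ of data segment i = (ISN + 1) + sum of payload sizes of segments 1..i-1.
Segment 1: SEQ = 32444, payload = 1357 bytes
Segment 2: SEQ = 33801, payload = 134 bytes
Segment 3: SEQ = 33935, payload = 1185 bytes
SEQ of segment 3 = 32444 + 1357 + 134 = 33935

33935


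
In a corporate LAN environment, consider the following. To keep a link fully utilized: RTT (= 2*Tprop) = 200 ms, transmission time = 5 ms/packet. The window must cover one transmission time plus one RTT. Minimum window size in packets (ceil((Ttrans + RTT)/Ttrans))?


Given: Ttrans = 5 ms, RTT = 200 ms (= 2 * Tprop, Tprop = 100 ms)
Time until first ACK returns = Ttrans + RTT = 5 + 200 = 205 ms
Need W * Ttrans >= Ttrans + RTT  ->  W >= (Ttrans + RTT) / Ttrans
(Ttrans + RTT) / Ttrans = 205 / 5 = 41
W_min = ceil(41) = 41

41


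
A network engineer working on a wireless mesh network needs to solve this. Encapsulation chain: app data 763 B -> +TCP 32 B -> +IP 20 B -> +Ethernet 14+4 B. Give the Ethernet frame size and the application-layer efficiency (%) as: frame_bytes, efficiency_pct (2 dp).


TCP segment = 763 + 32 = 795 B
IP packet = 795 + 20 = 815 B
Ethernet frame = 815 + 14 + 4 = 833 B
Efficiency = app / frame = 763 / 833 = 0.915966 = 91.5966% -> 91.60% (2 dp)

833, 91.60


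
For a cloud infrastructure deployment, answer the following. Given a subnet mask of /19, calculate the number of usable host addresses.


Given: subnet mask /19
Host bits = 32 - 19 = 13
Total addresses = 2^13 = 8192
Usable hosts = 8192 - 2 (network + broadcast) = 8190

8190


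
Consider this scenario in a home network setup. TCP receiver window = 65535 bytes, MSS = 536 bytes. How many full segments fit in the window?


Given: RWND = 65535 bytes, MSS = 536 bytes
Full segments = floor(RWND / MSS)
Full segments = floor(65535 / 536)
Full segments = floor(122.2668) = 122

122


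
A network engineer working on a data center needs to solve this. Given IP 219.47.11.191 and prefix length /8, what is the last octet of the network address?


Given: IP = 219.47.11.191, prefix = /8
Subnet mask = 255.0.0.0
Last octet of IP: 191
Last octet of mask: 0
Network last octet = 191 AND 0 = 0

0


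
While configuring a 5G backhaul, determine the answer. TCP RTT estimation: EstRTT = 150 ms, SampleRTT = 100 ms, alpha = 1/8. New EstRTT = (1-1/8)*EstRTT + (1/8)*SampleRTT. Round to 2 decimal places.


Given: EstRTT = 150 ms, SampleRTT = 100 ms, alpha = 1/8
New EstRTT = (1 - alpha) * EstRTT + alpha * SampleRTT
(7/8) * 150 = 131.25
(1/8) * 100 = 12.5
New EstRTT = 131.25 + 12.5 = 143.75 ms -> 143.75 ms (2 dp)

143.75


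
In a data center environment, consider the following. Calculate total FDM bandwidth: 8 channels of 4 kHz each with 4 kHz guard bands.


Given: 8 channels, 4 kHz each, guard = 4 kHz
Channel bandwidth = 8 * 4 = 32 kHz
Guard bands = 7 gaps * 4 kHz = 28 kHz
Total = 32 + 28 = 60 kHz

60


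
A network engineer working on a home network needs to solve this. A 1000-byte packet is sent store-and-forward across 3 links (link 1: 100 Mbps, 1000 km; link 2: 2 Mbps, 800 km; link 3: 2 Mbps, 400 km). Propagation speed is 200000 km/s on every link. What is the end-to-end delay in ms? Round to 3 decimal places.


Packet = 1000 bytes = 8000 bits. Store-and-forward: sum (t_trans + t_prop) per link.
Link 1: t_trans = 8000/(100*10^6) s = 0.0800 ms; t_prop = 1000/200000 s = 5.0000 ms; subtotal = 5.0800 ms
Link 2: t_trans = 8000/(2*10^6) s = 4.0000 ms; t_prop = 800/200000 s = 4.0000 ms; subtotal = 8.0000 ms
Link 3: t_trans = 8000/(2*10^6) s = 4.0000 ms; t_prop = 400/200000 s = 2.0000 ms; subtotal = 6.0000 ms
End-to-end = 5.0800 + 8.0000 + 6.0000 = 19.0800 ms -> 19.080 ms (3 dp)

19.080


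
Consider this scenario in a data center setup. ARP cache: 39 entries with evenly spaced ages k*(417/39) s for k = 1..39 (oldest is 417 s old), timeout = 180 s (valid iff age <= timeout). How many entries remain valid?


Ages are k * 417/39 s for k = 1..39 (spacing = 10.6923 s).
Entry k is valid iff k * 417/39 <= 180 iff k <= 39 * 180 / 417 = 16.8345
n_valid = floor(16.8345) = 16
(n_stale = 39 - 16 = 23)

16


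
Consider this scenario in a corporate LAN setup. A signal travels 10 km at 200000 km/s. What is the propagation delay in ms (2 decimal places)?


Given: distance = 10 km, speed = 200000 km/s
Delay = distance / speed = 10 / 200000 seconds
Delay in ms = 10 * 1000 / 200000
Delay = 0.0500 ms
Rounded to 2 dp = 0.05 ms

0.05


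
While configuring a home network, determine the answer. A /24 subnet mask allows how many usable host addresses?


Given: subnet mask /24
Host bits = 32 - 24 = 8
Total addresses = 2^8 = 256
Usable hosts = 256 - 2 (network + broadcast) = 254

254


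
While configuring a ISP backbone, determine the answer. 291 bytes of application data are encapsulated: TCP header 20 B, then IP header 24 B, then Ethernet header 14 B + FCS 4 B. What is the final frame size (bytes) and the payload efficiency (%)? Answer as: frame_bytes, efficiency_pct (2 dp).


TCP segment = 291 + 20 = 311 B
IP packet = 311 + 24 = 335 B
Ethernet frame = 335 + 14 + 4 = 353 B
Efficiency = app / frame = 291 / 353 = 0.824363 = 82.4363% -> 82.44% (2 dp)

353, 82.44
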